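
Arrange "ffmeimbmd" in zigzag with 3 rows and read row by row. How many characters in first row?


Zigzag "ffmeimbmd" into 3 rows:
Placing characters:
  'f' => row 0
  'f' => row 1
  'm' => row 2
  'e' => row 1
  'i' => row 0
  'm' => row 1
  'b' => row 2
  'm' => row 1
  'd' => row 0
Rows:
  Row 0: "fid"
  Row 1: "femm"
  Row 2: "mb"
First row length: 3

3


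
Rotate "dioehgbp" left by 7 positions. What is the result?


Input: "dioehgbp", rotate left by 7
First 7 characters: "dioehgb"
Remaining characters: "p"
Concatenate remaining + first: "p" + "dioehgb" = "pdioehgb"

pdioehgb


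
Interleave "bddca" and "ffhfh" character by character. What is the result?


Interleaving "bddca" and "ffhfh":
  Position 0: 'b' from first, 'f' from second => "bf"
  Position 1: 'd' from first, 'f' from second => "df"
  Position 2: 'd' from first, 'h' from second => "dh"
  Position 3: 'c' from first, 'f' from second => "cf"
  Position 4: 'a' from first, 'h' from second => "ah"
Result: bfdfdhcfah

bfdfdhcfah


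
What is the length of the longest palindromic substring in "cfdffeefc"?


Input: "cfdffeefc"
Checking substrings for palindromes:
  [4:8] "feef" (len 4) => palindrome
  [1:4] "fdf" (len 3) => palindrome
  [3:5] "ff" (len 2) => palindrome
  [5:7] "ee" (len 2) => palindrome
Longest palindromic substring: "feef" with length 4

4


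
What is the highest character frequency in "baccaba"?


Input: baccaba
Character counts:
  'a': 3
  'b': 2
  'c': 2
Maximum frequency: 3

3


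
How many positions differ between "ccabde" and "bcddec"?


Comparing "ccabde" and "bcddec" position by position:
  Position 0: 'c' vs 'b' => DIFFER
  Position 1: 'c' vs 'c' => same
  Position 2: 'a' vs 'd' => DIFFER
  Position 3: 'b' vs 'd' => DIFFER
  Position 4: 'd' vs 'e' => DIFFER
  Position 5: 'e' vs 'c' => DIFFER
Positions that differ: 5

5


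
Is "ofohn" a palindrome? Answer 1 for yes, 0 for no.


Input: ofohn
Reversed: nhofo
  Compare pos 0 ('o') with pos 4 ('n'): MISMATCH
  Compare pos 1 ('f') with pos 3 ('h'): MISMATCH
Result: not a palindrome

0


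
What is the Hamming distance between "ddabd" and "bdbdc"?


Comparing "ddabd" and "bdbdc" position by position:
  Position 0: 'd' vs 'b' => differ
  Position 1: 'd' vs 'd' => same
  Position 2: 'a' vs 'b' => differ
  Position 3: 'b' vs 'd' => differ
  Position 4: 'd' vs 'c' => differ
Total differences (Hamming distance): 4

4


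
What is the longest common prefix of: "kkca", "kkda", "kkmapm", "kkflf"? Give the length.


Words: kkca, kkda, kkmapm, kkflf
  Position 0: all 'k' => match
  Position 1: all 'k' => match
  Position 2: ('c', 'd', 'm', 'f') => mismatch, stop
LCP = "kk" (length 2)

2


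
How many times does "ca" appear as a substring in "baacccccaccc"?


Searching for "ca" in "baacccccaccc"
Scanning each position:
  Position 0: "ba" => no
  Position 1: "aa" => no
  Position 2: "ac" => no
  Position 3: "cc" => no
  Position 4: "cc" => no
  Position 5: "cc" => no
  Position 6: "cc" => no
  Position 7: "ca" => MATCH
  Position 8: "ac" => no
  Position 9: "cc" => no
  Position 10: "cc" => no
Total occurrences: 1

1


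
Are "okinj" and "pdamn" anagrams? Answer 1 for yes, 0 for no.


Strings: "okinj", "pdamn"
Sorted first:  ijkno
Sorted second: admnp
Differ at position 0: 'i' vs 'a' => not anagrams

0


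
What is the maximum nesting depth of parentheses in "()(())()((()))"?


Input: "()(())()((()))"
Tracking depth:
  Position 0 '(': depth becomes 1
  Position 1 ')': depth becomes 0
  Position 2 '(': depth becomes 1
  Position 3 '(': depth becomes 2
  Position 4 ')': depth becomes 1
  Position 5 ')': depth becomes 0
  Position 6 '(': depth becomes 1
  Position 7 ')': depth becomes 0
  Position 8 '(': depth becomes 1
  Position 9 '(': depth becomes 2
  Position 10 '(': depth becomes 3
  Position 11 ')': depth becomes 2
  Position 12 ')': depth becomes 1
  Position 13 ')': depth becomes 0
Maximum depth reached: 3

3


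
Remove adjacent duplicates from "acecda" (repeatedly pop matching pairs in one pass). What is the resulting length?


Input: acecda
Stack-based adjacent duplicate removal:
  Read 'a': push. Stack: a
  Read 'c': push. Stack: ac
  Read 'e': push. Stack: ace
  Read 'c': push. Stack: acec
  Read 'd': push. Stack: acecd
  Read 'a': push. Stack: acecda
Final stack: "acecda" (length 6)

6


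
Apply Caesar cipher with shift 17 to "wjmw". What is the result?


Caesar cipher: shift "wjmw" by 17
  'w' (pos 22) + 17 = pos 13 = 'n'
  'j' (pos 9) + 17 = pos 0 = 'a'
  'm' (pos 12) + 17 = pos 3 = 'd'
  'w' (pos 22) + 17 = pos 13 = 'n'
Result: nadn

nadn


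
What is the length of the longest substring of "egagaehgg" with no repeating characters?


Input: "egagaehgg"
Sliding window (track last position of each char):
  Position 0 ('e'): window [0,0] length 1 -- new best
  Position 1 ('g'): window [0,1] length 2 -- new best
  Position 2 ('a'): window [0,2] length 3 -- new best
  Position 3 ('g'): repeat (last at 1), move window start to 2
  Position 3 ('g'): window [2,3] length 2
  Position 4 ('a'): repeat (last at 2), move window start to 3
  Position 4 ('a'): window [3,4] length 2
  Position 5 ('e'): window [3,5] length 3
  Position 6 ('h'): window [3,6] length 4 -- new best
  Position 7 ('g'): repeat (last at 3), move window start to 4
  Position 7 ('g'): window [4,7] length 4
  Position 8 ('g'): repeat (last at 7), move window start to 8
  Position 8 ('g'): window [8,8] length 1
Longest substring with no repeats: "gaeh" with length 4

4


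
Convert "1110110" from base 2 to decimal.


Input: "1110110" in base 2
Positional expansion:
  Digit '1' (value 1) x 2^6 = 64
  Digit '1' (value 1) x 2^5 = 32
  Digit '1' (value 1) x 2^4 = 16
  Digit '0' (value 0) x 2^3 = 0
  Digit '1' (value 1) x 2^2 = 4
  Digit '1' (value 1) x 2^1 = 2
  Digit '0' (value 0) x 2^0 = 0
Sum = 118

118


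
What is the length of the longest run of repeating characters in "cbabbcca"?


Input: "cbabbcca"
Scanning for longest run:
  Position 1 ('b'): new char, reset run to 1
  Position 2 ('a'): new char, reset run to 1
  Position 3 ('b'): new char, reset run to 1
  Position 4 ('b'): continues run of 'b', length=2
  Position 5 ('c'): new char, reset run to 1
  Position 6 ('c'): continues run of 'c', length=2
  Position 7 ('a'): new char, reset run to 1
Longest run: 'b' with length 2

2


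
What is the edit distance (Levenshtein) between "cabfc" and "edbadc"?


Computing edit distance: "cabfc" -> "edbadc"
DP table:
           e    d    b    a    d    c
      0    1    2    3    4    5    6
  c   1    1    2    3    4    5    5
  a   2    2    2    3    3    4    5
  b   3    3    3    2    3    4    5
  f   4    4    4    3    3    4    5
  c   5    5    5    4    4    4    4
Edit distance = dp[5][6] = 4

4


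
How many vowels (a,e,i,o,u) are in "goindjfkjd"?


Input: goindjfkjd
Checking each character:
  'g' at position 0: consonant
  'o' at position 1: vowel (running total: 1)
  'i' at position 2: vowel (running total: 2)
  'n' at position 3: consonant
  'd' at position 4: consonant
  'j' at position 5: consonant
  'f' at position 6: consonant
  'k' at position 7: consonant
  'j' at position 8: consonant
  'd' at position 9: consonant
Total vowels: 2

2


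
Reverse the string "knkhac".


Input: knkhac
Reading characters right to left:
  Position 5: 'c'
  Position 4: 'a'
  Position 3: 'h'
  Position 2: 'k'
  Position 1: 'n'
  Position 0: 'k'
Reversed: cahknk

cahknk


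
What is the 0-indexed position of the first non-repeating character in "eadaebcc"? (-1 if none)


Input: eadaebcc
Character frequencies:
  'a': 2
  'b': 1
  'c': 2
  'd': 1
  'e': 2
Scanning left to right for freq == 1:
  Position 0 ('e'): freq=2, skip
  Position 1 ('a'): freq=2, skip
  Position 2 ('d'): unique! => answer = 2

2


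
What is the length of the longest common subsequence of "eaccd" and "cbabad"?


LCS of "eaccd" and "cbabad"
DP table:
           c    b    a    b    a    d
      0    0    0    0    0    0    0
  e   0    0    0    0    0    0    0
  a   0    0    0    1    1    1    1
  c   0    1    1    1    1    1    1
  c   0    1    1    1    1    1    1
  d   0    1    1    1    1    1    2
LCS length = dp[5][6] = 2

2


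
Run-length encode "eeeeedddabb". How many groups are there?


Input: eeeeedddabb
Scanning for consecutive runs:
  Group 1: 'e' x 5 (positions 0-4)
  Group 2: 'd' x 3 (positions 5-7)
  Group 3: 'a' x 1 (positions 8-8)
  Group 4: 'b' x 2 (positions 9-10)
Total groups: 4

4


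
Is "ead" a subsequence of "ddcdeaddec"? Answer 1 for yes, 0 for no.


Check if "ead" is a subsequence of "ddcdeaddec"
Greedy scan:
  Position 0 ('d'): no match needed
  Position 1 ('d'): no match needed
  Position 2 ('c'): no match needed
  Position 3 ('d'): no match needed
  Position 4 ('e'): matches sub[0] = 'e'
  Position 5 ('a'): matches sub[1] = 'a'
  Position 6 ('d'): matches sub[2] = 'd'
  Position 7 ('d'): no match needed
  Position 8 ('e'): no match needed
  Position 9 ('c'): no match needed
All 3 characters matched => is a subsequence

1


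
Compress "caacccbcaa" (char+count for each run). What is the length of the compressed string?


Input: caacccbcaa
Runs:
  'c' x 1 => "c1"
  'a' x 2 => "a2"
  'c' x 3 => "c3"
  'b' x 1 => "b1"
  'c' x 1 => "c1"
  'a' x 2 => "a2"
Compressed: "c1a2c3b1c1a2"
Compressed length: 12

12


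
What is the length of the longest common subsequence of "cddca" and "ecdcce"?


LCS of "cddca" and "ecdcce"
DP table:
           e    c    d    c    c    e
      0    0    0    0    0    0    0
  c   0    0    1    1    1    1    1
  d   0    0    1    2    2    2    2
  d   0    0    1    2    2    2    2
  c   0    0    1    2    3    3    3
  a   0    0    1    2    3    3    3
LCS length = dp[5][6] = 3

3


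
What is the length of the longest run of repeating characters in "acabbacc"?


Input: "acabbacc"
Scanning for longest run:
  Position 1 ('c'): new char, reset run to 1
  Position 2 ('a'): new char, reset run to 1
  Position 3 ('b'): new char, reset run to 1
  Position 4 ('b'): continues run of 'b', length=2
  Position 5 ('a'): new char, reset run to 1
  Position 6 ('c'): new char, reset run to 1
  Position 7 ('c'): continues run of 'c', length=2
Longest run: 'b' with length 2

2


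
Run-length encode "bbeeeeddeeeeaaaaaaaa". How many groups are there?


Input: bbeeeeddeeeeaaaaaaaa
Scanning for consecutive runs:
  Group 1: 'b' x 2 (positions 0-1)
  Group 2: 'e' x 4 (positions 2-5)
  Group 3: 'd' x 2 (positions 6-7)
  Group 4: 'e' x 4 (positions 8-11)
  Group 5: 'a' x 8 (positions 12-19)
Total groups: 5

5


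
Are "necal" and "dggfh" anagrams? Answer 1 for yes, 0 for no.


Strings: "necal", "dggfh"
Sorted first:  aceln
Sorted second: dfggh
Differ at position 0: 'a' vs 'd' => not anagrams

0


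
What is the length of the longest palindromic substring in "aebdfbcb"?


Input: "aebdfbcb"
Checking substrings for palindromes:
  [5:8] "bcb" (len 3) => palindrome
Longest palindromic substring: "bcb" with length 3

3


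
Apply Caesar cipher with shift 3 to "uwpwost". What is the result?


Caesar cipher: shift "uwpwost" by 3
  'u' (pos 20) + 3 = pos 23 = 'x'
  'w' (pos 22) + 3 = pos 25 = 'z'
  'p' (pos 15) + 3 = pos 18 = 's'
  'w' (pos 22) + 3 = pos 25 = 'z'
  'o' (pos 14) + 3 = pos 17 = 'r'
  's' (pos 18) + 3 = pos 21 = 'v'
  't' (pos 19) + 3 = pos 22 = 'w'
Result: xzszrvw

xzszrvw


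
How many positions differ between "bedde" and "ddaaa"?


Comparing "bedde" and "ddaaa" position by position:
  Position 0: 'b' vs 'd' => DIFFER
  Position 1: 'e' vs 'd' => DIFFER
  Position 2: 'd' vs 'a' => DIFFER
  Position 3: 'd' vs 'a' => DIFFER
  Position 4: 'e' vs 'a' => DIFFER
Positions that differ: 5

5


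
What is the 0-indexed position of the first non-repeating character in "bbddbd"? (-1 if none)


Input: bbddbd
Character frequencies:
  'b': 3
  'd': 3
Scanning left to right for freq == 1:
  Position 0 ('b'): freq=3, skip
  Position 1 ('b'): freq=3, skip
  Position 2 ('d'): freq=3, skip
  Position 3 ('d'): freq=3, skip
  Position 4 ('b'): freq=3, skip
  Position 5 ('d'): freq=3, skip
  No unique character found => answer = -1

-1


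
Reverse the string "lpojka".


Input: lpojka
Reading characters right to left:
  Position 5: 'a'
  Position 4: 'k'
  Position 3: 'j'
  Position 2: 'o'
  Position 1: 'p'
  Position 0: 'l'
Reversed: akjopl

akjopl


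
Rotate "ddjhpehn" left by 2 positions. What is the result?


Input: "ddjhpehn", rotate left by 2
First 2 characters: "dd"
Remaining characters: "jhpehn"
Concatenate remaining + first: "jhpehn" + "dd" = "jhpehndd"

jhpehndd


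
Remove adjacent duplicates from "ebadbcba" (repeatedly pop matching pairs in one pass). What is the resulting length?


Input: ebadbcba
Stack-based adjacent duplicate removal:
  Read 'e': push. Stack: e
  Read 'b': push. Stack: eb
  Read 'a': push. Stack: eba
  Read 'd': push. Stack: ebad
  Read 'b': push. Stack: ebadb
  Read 'c': push. Stack: ebadbc
  Read 'b': push. Stack: ebadbcb
  Read 'a': push. Stack: ebadbcba
Final stack: "ebadbcba" (length 8)

8


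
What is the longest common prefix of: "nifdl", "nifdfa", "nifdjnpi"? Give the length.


Words: nifdl, nifdfa, nifdjnpi
  Position 0: all 'n' => match
  Position 1: all 'i' => match
  Position 2: all 'f' => match
  Position 3: all 'd' => match
  Position 4: ('l', 'f', 'j') => mismatch, stop
LCP = "nifd" (length 4)

4


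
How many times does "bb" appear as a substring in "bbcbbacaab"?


Searching for "bb" in "bbcbbacaab"
Scanning each position:
  Position 0: "bb" => MATCH
  Position 1: "bc" => no
  Position 2: "cb" => no
  Position 3: "bb" => MATCH
  Position 4: "ba" => no
  Position 5: "ac" => no
  Position 6: "ca" => no
  Position 7: "aa" => no
  Position 8: "ab" => no
Total occurrences: 2

2


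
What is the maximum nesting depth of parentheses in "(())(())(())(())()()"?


Input: "(())(())(())(())()()"
Tracking depth:
  Position 0 '(': depth becomes 1
  Position 1 '(': depth becomes 2
  Position 2 ')': depth becomes 1
  Position 3 ')': depth becomes 0
  Position 4 '(': depth becomes 1
  Position 5 '(': depth becomes 2
  Position 6 ')': depth becomes 1
  Position 7 ')': depth becomes 0
  Position 8 '(': depth becomes 1
  Position 9 '(': depth becomes 2
  Position 10 ')': depth becomes 1
  Position 11 ')': depth becomes 0
  Position 12 '(': depth becomes 1
  Position 13 '(': depth becomes 2
  Position 14 ')': depth becomes 1
  Position 15 ')': depth becomes 0
  Position 16 '(': depth becomes 1
  Position 17 ')': depth becomes 0
  Position 18 '(': depth becomes 1
  Position 19 ')': depth becomes 0
Maximum depth reached: 2

2


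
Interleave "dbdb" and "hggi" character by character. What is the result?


Interleaving "dbdb" and "hggi":
  Position 0: 'd' from first, 'h' from second => "dh"
  Position 1: 'b' from first, 'g' from second => "bg"
  Position 2: 'd' from first, 'g' from second => "dg"
  Position 3: 'b' from first, 'i' from second => "bi"
Result: dhbgdgbi

dhbgdgbi


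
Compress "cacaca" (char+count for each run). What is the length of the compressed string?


Input: cacaca
Runs:
  'c' x 1 => "c1"
  'a' x 1 => "a1"
  'c' x 1 => "c1"
  'a' x 1 => "a1"
  'c' x 1 => "c1"
  'a' x 1 => "a1"
Compressed: "c1a1c1a1c1a1"
Compressed length: 12

12


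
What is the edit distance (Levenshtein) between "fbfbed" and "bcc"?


Computing edit distance: "fbfbed" -> "bcc"
DP table:
           b    c    c
      0    1    2    3
  f   1    1    2    3
  b   2    1    2    3
  f   3    2    2    3
  b   4    3    3    3
  e   5    4    4    4
  d   6    5    5    5
Edit distance = dp[6][3] = 5

5


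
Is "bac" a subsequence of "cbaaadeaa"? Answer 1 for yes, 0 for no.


Check if "bac" is a subsequence of "cbaaadeaa"
Greedy scan:
  Position 0 ('c'): no match needed
  Position 1 ('b'): matches sub[0] = 'b'
  Position 2 ('a'): matches sub[1] = 'a'
  Position 3 ('a'): no match needed
  Position 4 ('a'): no match needed
  Position 5 ('d'): no match needed
  Position 6 ('e'): no match needed
  Position 7 ('a'): no match needed
  Position 8 ('a'): no match needed
Only matched 2/3 characters => not a subsequence

0


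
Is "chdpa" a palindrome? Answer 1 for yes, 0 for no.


Input: chdpa
Reversed: apdhc
  Compare pos 0 ('c') with pos 4 ('a'): MISMATCH
  Compare pos 1 ('h') with pos 3 ('p'): MISMATCH
Result: not a palindrome

0


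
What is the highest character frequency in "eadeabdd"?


Input: eadeabdd
Character counts:
  'a': 2
  'b': 1
  'd': 3
  'e': 2
Maximum frequency: 3

3


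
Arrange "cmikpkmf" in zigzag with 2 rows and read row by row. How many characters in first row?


Zigzag "cmikpkmf" into 2 rows:
Placing characters:
  'c' => row 0
  'm' => row 1
  'i' => row 0
  'k' => row 1
  'p' => row 0
  'k' => row 1
  'm' => row 0
  'f' => row 1
Rows:
  Row 0: "cipm"
  Row 1: "mkkf"
First row length: 4

4


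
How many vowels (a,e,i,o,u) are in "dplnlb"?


Input: dplnlb
Checking each character:
  'd' at position 0: consonant
  'p' at position 1: consonant
  'l' at position 2: consonant
  'n' at position 3: consonant
  'l' at position 4: consonant
  'b' at position 5: consonant
Total vowels: 0

0


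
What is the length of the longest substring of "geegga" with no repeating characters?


Input: "geegga"
Sliding window (track last position of each char):
  Position 0 ('g'): window [0,0] length 1 -- new best
  Position 1 ('e'): window [0,1] length 2 -- new best
  Position 2 ('e'): repeat (last at 1), move window start to 2
  Position 2 ('e'): window [2,2] length 1
  Position 3 ('g'): window [2,3] length 2
  Position 4 ('g'): repeat (last at 3), move window start to 4
  Position 4 ('g'): window [4,4] length 1
  Position 5 ('a'): window [4,5] length 2
Longest substring with no repeats: "ge" with length 2

2


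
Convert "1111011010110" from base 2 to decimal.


Input: "1111011010110" in base 2
Positional expansion:
  Digit '1' (value 1) x 2^12 = 4096
  Digit '1' (value 1) x 2^11 = 2048
  Digit '1' (value 1) x 2^10 = 1024
  Digit '1' (value 1) x 2^9 = 512
  Digit '0' (value 0) x 2^8 = 0
  Digit '1' (value 1) x 2^7 = 128
  Digit '1' (value 1) x 2^6 = 64
  Digit '0' (value 0) x 2^5 = 0
  Digit '1' (value 1) x 2^4 = 16
  Digit '0' (value 0) x 2^3 = 0
  Digit '1' (value 1) x 2^2 = 4
  Digit '1' (value 1) x 2^1 = 2
  Digit '0' (value 0) x 2^0 = 0
Sum = 7894

7894


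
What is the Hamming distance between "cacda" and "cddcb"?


Comparing "cacda" and "cddcb" position by position:
  Position 0: 'c' vs 'c' => same
  Position 1: 'a' vs 'd' => differ
  Position 2: 'c' vs 'd' => differ
  Position 3: 'd' vs 'c' => differ
  Position 4: 'a' vs 'b' => differ
Total differences (Hamming distance): 4

4


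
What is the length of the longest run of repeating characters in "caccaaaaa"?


Input: "caccaaaaa"
Scanning for longest run:
  Position 1 ('a'): new char, reset run to 1
  Position 2 ('c'): new char, reset run to 1
  Position 3 ('c'): continues run of 'c', length=2
  Position 4 ('a'): new char, reset run to 1
  Position 5 ('a'): continues run of 'a', length=2
  Position 6 ('a'): continues run of 'a', length=3
  Position 7 ('a'): continues run of 'a', length=4
  Position 8 ('a'): continues run of 'a', length=5
Longest run: 'a' with length 5

5


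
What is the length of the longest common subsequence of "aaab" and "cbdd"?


LCS of "aaab" and "cbdd"
DP table:
           c    b    d    d
      0    0    0    0    0
  a   0    0    0    0    0
  a   0    0    0    0    0
  a   0    0    0    0    0
  b   0    0    1    1    1
LCS length = dp[4][4] = 1

1


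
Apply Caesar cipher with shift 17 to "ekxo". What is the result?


Caesar cipher: shift "ekxo" by 17
  'e' (pos 4) + 17 = pos 21 = 'v'
  'k' (pos 10) + 17 = pos 1 = 'b'
  'x' (pos 23) + 17 = pos 14 = 'o'
  'o' (pos 14) + 17 = pos 5 = 'f'
Result: vbof

vbof


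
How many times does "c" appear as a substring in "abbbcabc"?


Searching for "c" in "abbbcabc"
Scanning each position:
  Position 0: "a" => no
  Position 1: "b" => no
  Position 2: "b" => no
  Position 3: "b" => no
  Position 4: "c" => MATCH
  Position 5: "a" => no
  Position 6: "b" => no
  Position 7: "c" => MATCH
Total occurrences: 2

2


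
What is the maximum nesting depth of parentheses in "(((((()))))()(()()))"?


Input: "(((((()))))()(()()))"
Tracking depth:
  Position 0 '(': depth becomes 1
  Position 1 '(': depth becomes 2
  Position 2 '(': depth becomes 3
  Position 3 '(': depth becomes 4
  Position 4 '(': depth becomes 5
  Position 5 '(': depth becomes 6
  Position 6 ')': depth becomes 5
  Position 7 ')': depth becomes 4
  Position 8 ')': depth becomes 3
  Position 9 ')': depth becomes 2
  Position 10 ')': depth becomes 1
  Position 11 '(': depth becomes 2
  Position 12 ')': depth becomes 1
  Position 13 '(': depth becomes 2
  Position 14 '(': depth becomes 3
  Position 15 ')': depth becomes 2
  Position 16 '(': depth becomes 3
  Position 17 ')': depth becomes 2
  Position 18 ')': depth becomes 1
  Position 19 ')': depth becomes 0
Maximum depth reached: 6

6


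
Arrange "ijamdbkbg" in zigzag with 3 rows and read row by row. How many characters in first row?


Zigzag "ijamdbkbg" into 3 rows:
Placing characters:
  'i' => row 0
  'j' => row 1
  'a' => row 2
  'm' => row 1
  'd' => row 0
  'b' => row 1
  'k' => row 2
  'b' => row 1
  'g' => row 0
Rows:
  Row 0: "idg"
  Row 1: "jmbb"
  Row 2: "ak"
First row length: 3

3


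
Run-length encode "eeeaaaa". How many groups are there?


Input: eeeaaaa
Scanning for consecutive runs:
  Group 1: 'e' x 3 (positions 0-2)
  Group 2: 'a' x 4 (positions 3-6)
Total groups: 2

2


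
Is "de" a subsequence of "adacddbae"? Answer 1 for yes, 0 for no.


Check if "de" is a subsequence of "adacddbae"
Greedy scan:
  Position 0 ('a'): no match needed
  Position 1 ('d'): matches sub[0] = 'd'
  Position 2 ('a'): no match needed
  Position 3 ('c'): no match needed
  Position 4 ('d'): no match needed
  Position 5 ('d'): no match needed
  Position 6 ('b'): no match needed
  Position 7 ('a'): no match needed
  Position 8 ('e'): matches sub[1] = 'e'
All 2 characters matched => is a subsequence

1


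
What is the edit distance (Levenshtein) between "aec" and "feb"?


Computing edit distance: "aec" -> "feb"
DP table:
           f    e    b
      0    1    2    3
  a   1    1    2    3
  e   2    2    1    2
  c   3    3    2    2
Edit distance = dp[3][3] = 2

2


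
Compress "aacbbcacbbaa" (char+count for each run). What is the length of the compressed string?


Input: aacbbcacbbaa
Runs:
  'a' x 2 => "a2"
  'c' x 1 => "c1"
  'b' x 2 => "b2"
  'c' x 1 => "c1"
  'a' x 1 => "a1"
  'c' x 1 => "c1"
  'b' x 2 => "b2"
  'a' x 2 => "a2"
Compressed: "a2c1b2c1a1c1b2a2"
Compressed length: 16

16


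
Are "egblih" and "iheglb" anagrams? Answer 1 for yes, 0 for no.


Strings: "egblih", "iheglb"
Sorted first:  beghil
Sorted second: beghil
Sorted forms match => anagrams

1


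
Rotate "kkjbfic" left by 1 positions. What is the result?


Input: "kkjbfic", rotate left by 1
First 1 characters: "k"
Remaining characters: "kjbfic"
Concatenate remaining + first: "kjbfic" + "k" = "kjbfick"

kjbfick


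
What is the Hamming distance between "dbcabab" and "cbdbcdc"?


Comparing "dbcabab" and "cbdbcdc" position by position:
  Position 0: 'd' vs 'c' => differ
  Position 1: 'b' vs 'b' => same
  Position 2: 'c' vs 'd' => differ
  Position 3: 'a' vs 'b' => differ
  Position 4: 'b' vs 'c' => differ
  Position 5: 'a' vs 'd' => differ
  Position 6: 'b' vs 'c' => differ
Total differences (Hamming distance): 6

6


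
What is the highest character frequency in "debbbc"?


Input: debbbc
Character counts:
  'b': 3
  'c': 1
  'd': 1
  'e': 1
Maximum frequency: 3

3


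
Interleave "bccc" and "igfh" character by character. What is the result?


Interleaving "bccc" and "igfh":
  Position 0: 'b' from first, 'i' from second => "bi"
  Position 1: 'c' from first, 'g' from second => "cg"
  Position 2: 'c' from first, 'f' from second => "cf"
  Position 3: 'c' from first, 'h' from second => "ch"
Result: bicgcfch

bicgcfch


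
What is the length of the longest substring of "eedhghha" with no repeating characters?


Input: "eedhghha"
Sliding window (track last position of each char):
  Position 0 ('e'): window [0,0] length 1 -- new best
  Position 1 ('e'): repeat (last at 0), move window start to 1
  Position 1 ('e'): window [1,1] length 1
  Position 2 ('d'): window [1,2] length 2 -- new best
  Position 3 ('h'): window [1,3] length 3 -- new best
  Position 4 ('g'): window [1,4] length 4 -- new best
  Position 5 ('h'): repeat (last at 3), move window start to 4
  Position 5 ('h'): window [4,5] length 2
  Position 6 ('h'): repeat (last at 5), move window start to 6
  Position 6 ('h'): window [6,6] length 1
  Position 7 ('a'): window [6,7] length 2
Longest substring with no repeats: "edhg" with length 4

4


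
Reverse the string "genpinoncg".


Input: genpinoncg
Reading characters right to left:
  Position 9: 'g'
  Position 8: 'c'
  Position 7: 'n'
  Position 6: 'o'
  Position 5: 'n'
  Position 4: 'i'
  Position 3: 'p'
  Position 2: 'n'
  Position 1: 'e'
  Position 0: 'g'
Reversed: gcnonipneg

gcnonipneg


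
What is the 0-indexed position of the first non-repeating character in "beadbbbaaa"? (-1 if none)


Input: beadbbbaaa
Character frequencies:
  'a': 4
  'b': 4
  'd': 1
  'e': 1
Scanning left to right for freq == 1:
  Position 0 ('b'): freq=4, skip
  Position 1 ('e'): unique! => answer = 1

1


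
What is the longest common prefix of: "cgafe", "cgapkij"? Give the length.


Words: cgafe, cgapkij
  Position 0: all 'c' => match
  Position 1: all 'g' => match
  Position 2: all 'a' => match
  Position 3: ('f', 'p') => mismatch, stop
LCP = "cga" (length 3)

3


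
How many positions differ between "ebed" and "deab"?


Comparing "ebed" and "deab" position by position:
  Position 0: 'e' vs 'd' => DIFFER
  Position 1: 'b' vs 'e' => DIFFER
  Position 2: 'e' vs 'a' => DIFFER
  Position 3: 'd' vs 'b' => DIFFER
Positions that differ: 4

4


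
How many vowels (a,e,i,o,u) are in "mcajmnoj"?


Input: mcajmnoj
Checking each character:
  'm' at position 0: consonant
  'c' at position 1: consonant
  'a' at position 2: vowel (running total: 1)
  'j' at position 3: consonant
  'm' at position 4: consonant
  'n' at position 5: consonant
  'o' at position 6: vowel (running total: 2)
  'j' at position 7: consonant
Total vowels: 2

2


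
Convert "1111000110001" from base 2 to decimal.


Input: "1111000110001" in base 2
Positional expansion:
  Digit '1' (value 1) x 2^12 = 4096
  Digit '1' (value 1) x 2^11 = 2048
  Digit '1' (value 1) x 2^10 = 1024
  Digit '1' (value 1) x 2^9 = 512
  Digit '0' (value 0) x 2^8 = 0
  Digit '0' (value 0) x 2^7 = 0
  Digit '0' (value 0) x 2^6 = 0
  Digit '1' (value 1) x 2^5 = 32
  Digit '1' (value 1) x 2^4 = 16
  Digit '0' (value 0) x 2^3 = 0
  Digit '0' (value 0) x 2^2 = 0
  Digit '0' (value 0) x 2^1 = 0
  Digit '1' (value 1) x 2^0 = 1
Sum = 7729

7729


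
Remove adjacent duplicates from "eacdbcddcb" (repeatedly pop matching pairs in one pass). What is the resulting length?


Input: eacdbcddcb
Stack-based adjacent duplicate removal:
  Read 'e': push. Stack: e
  Read 'a': push. Stack: ea
  Read 'c': push. Stack: eac
  Read 'd': push. Stack: eacd
  Read 'b': push. Stack: eacdb
  Read 'c': push. Stack: eacdbc
  Read 'd': push. Stack: eacdbcd
  Read 'd': matches stack top 'd' => pop. Stack: eacdbc
  Read 'c': matches stack top 'c' => pop. Stack: eacdb
  Read 'b': matches stack top 'b' => pop. Stack: eacd
Final stack: "eacd" (length 4)

4


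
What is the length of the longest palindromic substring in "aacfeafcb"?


Input: "aacfeafcb"
Checking substrings for palindromes:
  [0:2] "aa" (len 2) => palindrome
Longest palindromic substring: "aa" with length 2

2


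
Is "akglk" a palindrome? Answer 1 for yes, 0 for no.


Input: akglk
Reversed: klgka
  Compare pos 0 ('a') with pos 4 ('k'): MISMATCH
  Compare pos 1 ('k') with pos 3 ('l'): MISMATCH
Result: not a palindrome

0


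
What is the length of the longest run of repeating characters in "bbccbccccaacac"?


Input: "bbccbccccaacac"
Scanning for longest run:
  Position 1 ('b'): continues run of 'b', length=2
  Position 2 ('c'): new char, reset run to 1
  Position 3 ('c'): continues run of 'c', length=2
  Position 4 ('b'): new char, reset run to 1
  Position 5 ('c'): new char, reset run to 1
  Position 6 ('c'): continues run of 'c', length=2
  Position 7 ('c'): continues run of 'c', length=3
  Position 8 ('c'): continues run of 'c', length=4
  Position 9 ('a'): new char, reset run to 1
  Position 10 ('a'): continues run of 'a', length=2
  Position 11 ('c'): new char, reset run to 1
  Position 12 ('a'): new char, reset run to 1
  Position 13 ('c'): new char, reset run to 1
Longest run: 'c' with length 4

4


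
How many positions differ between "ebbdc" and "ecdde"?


Comparing "ebbdc" and "ecdde" position by position:
  Position 0: 'e' vs 'e' => same
  Position 1: 'b' vs 'c' => DIFFER
  Position 2: 'b' vs 'd' => DIFFER
  Position 3: 'd' vs 'd' => same
  Position 4: 'c' vs 'e' => DIFFER
Positions that differ: 3

3


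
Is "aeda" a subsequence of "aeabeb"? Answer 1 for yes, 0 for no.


Check if "aeda" is a subsequence of "aeabeb"
Greedy scan:
  Position 0 ('a'): matches sub[0] = 'a'
  Position 1 ('e'): matches sub[1] = 'e'
  Position 2 ('a'): no match needed
  Position 3 ('b'): no match needed
  Position 4 ('e'): no match needed
  Position 5 ('b'): no match needed
Only matched 2/4 characters => not a subsequence

0


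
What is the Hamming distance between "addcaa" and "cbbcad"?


Comparing "addcaa" and "cbbcad" position by position:
  Position 0: 'a' vs 'c' => differ
  Position 1: 'd' vs 'b' => differ
  Position 2: 'd' vs 'b' => differ
  Position 3: 'c' vs 'c' => same
  Position 4: 'a' vs 'a' => same
  Position 5: 'a' vs 'd' => differ
Total differences (Hamming distance): 4

4


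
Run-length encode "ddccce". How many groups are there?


Input: ddccce
Scanning for consecutive runs:
  Group 1: 'd' x 2 (positions 0-1)
  Group 2: 'c' x 3 (positions 2-4)
  Group 3: 'e' x 1 (positions 5-5)
Total groups: 3

3


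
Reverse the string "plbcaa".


Input: plbcaa
Reading characters right to left:
  Position 5: 'a'
  Position 4: 'a'
  Position 3: 'c'
  Position 2: 'b'
  Position 1: 'l'
  Position 0: 'p'
Reversed: aacblp

aacblp


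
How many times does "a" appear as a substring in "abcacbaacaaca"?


Searching for "a" in "abcacbaacaaca"
Scanning each position:
  Position 0: "a" => MATCH
  Position 1: "b" => no
  Position 2: "c" => no
  Position 3: "a" => MATCH
  Position 4: "c" => no
  Position 5: "b" => no
  Position 6: "a" => MATCH
  Position 7: "a" => MATCH
  Position 8: "c" => no
  Position 9: "a" => MATCH
  Position 10: "a" => MATCH
  Position 11: "c" => no
  Position 12: "a" => MATCH
Total occurrences: 7

7


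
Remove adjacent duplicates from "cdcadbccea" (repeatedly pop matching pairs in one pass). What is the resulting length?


Input: cdcadbccea
Stack-based adjacent duplicate removal:
  Read 'c': push. Stack: c
  Read 'd': push. Stack: cd
  Read 'c': push. Stack: cdc
  Read 'a': push. Stack: cdca
  Read 'd': push. Stack: cdcad
  Read 'b': push. Stack: cdcadb
  Read 'c': push. Stack: cdcadbc
  Read 'c': matches stack top 'c' => pop. Stack: cdcadb
  Read 'e': push. Stack: cdcadbe
  Read 'a': push. Stack: cdcadbea
Final stack: "cdcadbea" (length 8)

8


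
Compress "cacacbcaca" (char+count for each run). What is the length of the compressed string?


Input: cacacbcaca
Runs:
  'c' x 1 => "c1"
  'a' x 1 => "a1"
  'c' x 1 => "c1"
  'a' x 1 => "a1"
  'c' x 1 => "c1"
  'b' x 1 => "b1"
  'c' x 1 => "c1"
  'a' x 1 => "a1"
  'c' x 1 => "c1"
  'a' x 1 => "a1"
Compressed: "c1a1c1a1c1b1c1a1c1a1"
Compressed length: 20

20


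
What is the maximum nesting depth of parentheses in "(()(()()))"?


Input: "(()(()()))"
Tracking depth:
  Position 0 '(': depth becomes 1
  Position 1 '(': depth becomes 2
  Position 2 ')': depth becomes 1
  Position 3 '(': depth becomes 2
  Position 4 '(': depth becomes 3
  Position 5 ')': depth becomes 2
  Position 6 '(': depth becomes 3
  Position 7 ')': depth becomes 2
  Position 8 ')': depth becomes 1
  Position 9 ')': depth becomes 0
Maximum depth reached: 3

3


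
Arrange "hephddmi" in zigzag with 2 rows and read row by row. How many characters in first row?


Zigzag "hephddmi" into 2 rows:
Placing characters:
  'h' => row 0
  'e' => row 1
  'p' => row 0
  'h' => row 1
  'd' => row 0
  'd' => row 1
  'm' => row 0
  'i' => row 1
Rows:
  Row 0: "hpdm"
  Row 1: "ehdi"
First row length: 4

4


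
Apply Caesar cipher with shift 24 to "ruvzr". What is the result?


Caesar cipher: shift "ruvzr" by 24
  'r' (pos 17) + 24 = pos 15 = 'p'
  'u' (pos 20) + 24 = pos 18 = 's'
  'v' (pos 21) + 24 = pos 19 = 't'
  'z' (pos 25) + 24 = pos 23 = 'x'
  'r' (pos 17) + 24 = pos 15 = 'p'
Result: pstxp

pstxp


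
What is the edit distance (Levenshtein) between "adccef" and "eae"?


Computing edit distance: "adccef" -> "eae"
DP table:
           e    a    e
      0    1    2    3
  a   1    1    1    2
  d   2    2    2    2
  c   3    3    3    3
  c   4    4    4    4
  e   5    4    5    4
  f   6    5    5    5
Edit distance = dp[6][3] = 5

5


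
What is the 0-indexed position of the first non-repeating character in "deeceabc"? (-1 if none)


Input: deeceabc
Character frequencies:
  'a': 1
  'b': 1
  'c': 2
  'd': 1
  'e': 3
Scanning left to right for freq == 1:
  Position 0 ('d'): unique! => answer = 0

0


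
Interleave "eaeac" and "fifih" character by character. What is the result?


Interleaving "eaeac" and "fifih":
  Position 0: 'e' from first, 'f' from second => "ef"
  Position 1: 'a' from first, 'i' from second => "ai"
  Position 2: 'e' from first, 'f' from second => "ef"
  Position 3: 'a' from first, 'i' from second => "ai"
  Position 4: 'c' from first, 'h' from second => "ch"
Result: efaiefaich

efaiefaich


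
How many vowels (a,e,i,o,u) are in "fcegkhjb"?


Input: fcegkhjb
Checking each character:
  'f' at position 0: consonant
  'c' at position 1: consonant
  'e' at position 2: vowel (running total: 1)
  'g' at position 3: consonant
  'k' at position 4: consonant
  'h' at position 5: consonant
  'j' at position 6: consonant
  'b' at position 7: consonant
Total vowels: 1

1


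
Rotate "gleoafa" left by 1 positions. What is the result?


Input: "gleoafa", rotate left by 1
First 1 characters: "g"
Remaining characters: "leoafa"
Concatenate remaining + first: "leoafa" + "g" = "leoafag"

leoafag


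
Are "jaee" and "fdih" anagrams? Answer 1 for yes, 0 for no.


Strings: "jaee", "fdih"
Sorted first:  aeej
Sorted second: dfhi
Differ at position 0: 'a' vs 'd' => not anagrams

0


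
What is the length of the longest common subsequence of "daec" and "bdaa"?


LCS of "daec" and "bdaa"
DP table:
           b    d    a    a
      0    0    0    0    0
  d   0    0    1    1    1
  a   0    0    1    2    2
  e   0    0    1    2    2
  c   0    0    1    2    2
LCS length = dp[4][4] = 2

2


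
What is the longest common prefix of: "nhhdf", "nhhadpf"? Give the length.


Words: nhhdf, nhhadpf
  Position 0: all 'n' => match
  Position 1: all 'h' => match
  Position 2: all 'h' => match
  Position 3: ('d', 'a') => mismatch, stop
LCP = "nhh" (length 3)

3


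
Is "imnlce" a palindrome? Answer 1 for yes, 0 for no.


Input: imnlce
Reversed: eclnmi
  Compare pos 0 ('i') with pos 5 ('e'): MISMATCH
  Compare pos 1 ('m') with pos 4 ('c'): MISMATCH
  Compare pos 2 ('n') with pos 3 ('l'): MISMATCH
Result: not a palindrome

0


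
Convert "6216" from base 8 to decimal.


Input: "6216" in base 8
Positional expansion:
  Digit '6' (value 6) x 8^3 = 3072
  Digit '2' (value 2) x 8^2 = 128
  Digit '1' (value 1) x 8^1 = 8
  Digit '6' (value 6) x 8^0 = 6
Sum = 3214

3214


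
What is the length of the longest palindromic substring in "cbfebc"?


Input: "cbfebc"
Checking substrings for palindromes:
  No multi-char palindromic substrings found
Longest palindromic substring: "c" with length 1

1


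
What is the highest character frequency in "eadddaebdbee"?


Input: eadddaebdbee
Character counts:
  'a': 2
  'b': 2
  'd': 4
  'e': 4
Maximum frequency: 4

4


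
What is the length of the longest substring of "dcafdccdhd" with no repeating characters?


Input: "dcafdccdhd"
Sliding window (track last position of each char):
  Position 0 ('d'): window [0,0] length 1 -- new best
  Position 1 ('c'): window [0,1] length 2 -- new best
  Position 2 ('a'): window [0,2] length 3 -- new best
  Position 3 ('f'): window [0,3] length 4 -- new best
  Position 4 ('d'): repeat (last at 0), move window start to 1
  Position 4 ('d'): window [1,4] length 4
  Position 5 ('c'): repeat (last at 1), move window start to 2
  Position 5 ('c'): window [2,5] length 4
  Position 6 ('c'): repeat (last at 5), move window start to 6
  Position 6 ('c'): window [6,6] length 1
  Position 7 ('d'): window [6,7] length 2
  Position 8 ('h'): window [6,8] length 3
  Position 9 ('d'): repeat (last at 7), move window start to 8
  Position 9 ('d'): window [8,9] length 2
Longest substring with no repeats: "dcaf" with length 4

4


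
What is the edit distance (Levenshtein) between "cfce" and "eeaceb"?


Computing edit distance: "cfce" -> "eeaceb"
DP table:
           e    e    a    c    e    b
      0    1    2    3    4    5    6
  c   1    1    2    3    3    4    5
  f   2    2    2    3    4    4    5
  c   3    3    3    3    3    4    5
  e   4    3    3    4    4    3    4
Edit distance = dp[4][6] = 4

4


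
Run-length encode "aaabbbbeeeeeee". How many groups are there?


Input: aaabbbbeeeeeee
Scanning for consecutive runs:
  Group 1: 'a' x 3 (positions 0-2)
  Group 2: 'b' x 4 (positions 3-6)
  Group 3: 'e' x 7 (positions 7-13)
Total groups: 3

3


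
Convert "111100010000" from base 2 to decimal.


Input: "111100010000" in base 2
Positional expansion:
  Digit '1' (value 1) x 2^11 = 2048
  Digit '1' (value 1) x 2^10 = 1024
  Digit '1' (value 1) x 2^9 = 512
  Digit '1' (value 1) x 2^8 = 256
  Digit '0' (value 0) x 2^7 = 0
  Digit '0' (value 0) x 2^6 = 0
  Digit '0' (value 0) x 2^5 = 0
  Digit '1' (value 1) x 2^4 = 16
  Digit '0' (value 0) x 2^3 = 0
  Digit '0' (value 0) x 2^2 = 0
  Digit '0' (value 0) x 2^1 = 0
  Digit '0' (value 0) x 2^0 = 0
Sum = 3856

3856


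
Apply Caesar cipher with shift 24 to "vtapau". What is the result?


Caesar cipher: shift "vtapau" by 24
  'v' (pos 21) + 24 = pos 19 = 't'
  't' (pos 19) + 24 = pos 17 = 'r'
  'a' (pos 0) + 24 = pos 24 = 'y'
  'p' (pos 15) + 24 = pos 13 = 'n'
  'a' (pos 0) + 24 = pos 24 = 'y'
  'u' (pos 20) + 24 = pos 18 = 's'
Result: trynys

trynys


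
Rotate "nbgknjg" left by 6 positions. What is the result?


Input: "nbgknjg", rotate left by 6
First 6 characters: "nbgknj"
Remaining characters: "g"
Concatenate remaining + first: "g" + "nbgknj" = "gnbgknj"

gnbgknj


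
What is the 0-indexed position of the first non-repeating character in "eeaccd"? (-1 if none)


Input: eeaccd
Character frequencies:
  'a': 1
  'c': 2
  'd': 1
  'e': 2
Scanning left to right for freq == 1:
  Position 0 ('e'): freq=2, skip
  Position 1 ('e'): freq=2, skip
  Position 2 ('a'): unique! => answer = 2

2


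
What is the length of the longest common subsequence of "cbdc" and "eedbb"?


LCS of "cbdc" and "eedbb"
DP table:
           e    e    d    b    b
      0    0    0    0    0    0
  c   0    0    0    0    0    0
  b   0    0    0    0    1    1
  d   0    0    0    1    1    1
  c   0    0    0    1    1    1
LCS length = dp[4][5] = 1

1


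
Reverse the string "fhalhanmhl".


Input: fhalhanmhl
Reading characters right to left:
  Position 9: 'l'
  Position 8: 'h'
  Position 7: 'm'
  Position 6: 'n'
  Position 5: 'a'
  Position 4: 'h'
  Position 3: 'l'
  Position 2: 'a'
  Position 1: 'h'
  Position 0: 'f'
Reversed: lhmnahlahf

lhmnahlahf
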